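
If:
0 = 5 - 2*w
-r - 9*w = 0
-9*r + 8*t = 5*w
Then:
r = -45/2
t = -95/4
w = 5/2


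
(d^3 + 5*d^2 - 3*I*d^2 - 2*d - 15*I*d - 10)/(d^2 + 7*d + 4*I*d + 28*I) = (d^3 + d^2*(5 - 3*I) - d*(2 + 15*I) - 10)/(d^2 + d*(7 + 4*I) + 28*I)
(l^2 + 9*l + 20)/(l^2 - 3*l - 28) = (l + 5)/(l - 7)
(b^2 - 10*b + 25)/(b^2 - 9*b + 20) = (b - 5)/(b - 4)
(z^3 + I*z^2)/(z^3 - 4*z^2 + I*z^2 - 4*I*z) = z/(z - 4)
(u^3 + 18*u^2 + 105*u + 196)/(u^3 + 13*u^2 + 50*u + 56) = (u + 7)/(u + 2)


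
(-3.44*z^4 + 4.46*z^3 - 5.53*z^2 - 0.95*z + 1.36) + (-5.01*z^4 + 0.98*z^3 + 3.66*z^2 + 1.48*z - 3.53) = -8.45*z^4 + 5.44*z^3 - 1.87*z^2 + 0.53*z - 2.17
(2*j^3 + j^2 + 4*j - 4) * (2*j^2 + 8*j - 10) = 4*j^5 + 18*j^4 - 4*j^3 + 14*j^2 - 72*j + 40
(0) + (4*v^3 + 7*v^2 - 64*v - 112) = 4*v^3 + 7*v^2 - 64*v - 112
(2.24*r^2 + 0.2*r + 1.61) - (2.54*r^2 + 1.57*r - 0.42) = -0.3*r^2 - 1.37*r + 2.03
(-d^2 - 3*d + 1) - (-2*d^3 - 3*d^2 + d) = 2*d^3 + 2*d^2 - 4*d + 1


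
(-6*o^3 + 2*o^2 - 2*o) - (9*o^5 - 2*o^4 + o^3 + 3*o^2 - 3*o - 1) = -9*o^5 + 2*o^4 - 7*o^3 - o^2 + o + 1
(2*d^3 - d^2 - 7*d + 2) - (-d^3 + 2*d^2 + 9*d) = 3*d^3 - 3*d^2 - 16*d + 2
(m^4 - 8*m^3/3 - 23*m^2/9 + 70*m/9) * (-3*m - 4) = -3*m^5 + 4*m^4 + 55*m^3/3 - 118*m^2/9 - 280*m/9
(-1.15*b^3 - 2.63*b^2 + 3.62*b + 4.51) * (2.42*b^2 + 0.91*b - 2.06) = -2.783*b^5 - 7.4111*b^4 + 8.7361*b^3 + 19.6262*b^2 - 3.3531*b - 9.2906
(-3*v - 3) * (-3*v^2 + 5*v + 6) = 9*v^3 - 6*v^2 - 33*v - 18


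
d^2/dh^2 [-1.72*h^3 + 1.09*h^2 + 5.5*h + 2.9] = 2.18 - 10.32*h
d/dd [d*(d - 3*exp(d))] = -d*(3*exp(d) - 1) + d - 3*exp(d)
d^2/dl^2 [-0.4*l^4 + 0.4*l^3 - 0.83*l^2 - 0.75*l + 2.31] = -4.8*l^2 + 2.4*l - 1.66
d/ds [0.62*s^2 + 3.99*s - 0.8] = 1.24*s + 3.99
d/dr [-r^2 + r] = 1 - 2*r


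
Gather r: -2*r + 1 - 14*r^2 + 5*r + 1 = -14*r^2 + 3*r + 2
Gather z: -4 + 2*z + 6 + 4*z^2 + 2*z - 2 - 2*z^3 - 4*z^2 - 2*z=-2*z^3 + 2*z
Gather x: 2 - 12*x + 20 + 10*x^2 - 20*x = 10*x^2 - 32*x + 22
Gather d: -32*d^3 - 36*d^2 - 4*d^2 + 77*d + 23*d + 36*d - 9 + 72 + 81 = -32*d^3 - 40*d^2 + 136*d + 144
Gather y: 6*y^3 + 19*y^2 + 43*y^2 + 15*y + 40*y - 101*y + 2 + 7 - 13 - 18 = 6*y^3 + 62*y^2 - 46*y - 22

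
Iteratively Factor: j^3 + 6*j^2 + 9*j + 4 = (j + 4)*(j^2 + 2*j + 1) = (j + 1)*(j + 4)*(j + 1)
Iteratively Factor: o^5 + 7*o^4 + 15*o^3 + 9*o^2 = (o + 3)*(o^4 + 4*o^3 + 3*o^2) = o*(o + 3)*(o^3 + 4*o^2 + 3*o) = o^2*(o + 3)*(o^2 + 4*o + 3) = o^2*(o + 1)*(o + 3)*(o + 3)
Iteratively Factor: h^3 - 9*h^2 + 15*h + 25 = (h - 5)*(h^2 - 4*h - 5) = (h - 5)^2*(h + 1)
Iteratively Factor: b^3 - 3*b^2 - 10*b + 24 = (b + 3)*(b^2 - 6*b + 8) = (b - 4)*(b + 3)*(b - 2)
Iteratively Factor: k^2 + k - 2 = (k - 1)*(k + 2)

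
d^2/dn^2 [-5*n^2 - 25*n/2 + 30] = -10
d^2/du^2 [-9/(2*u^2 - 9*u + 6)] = 18*(4*u^2 - 18*u - (4*u - 9)^2 + 12)/(2*u^2 - 9*u + 6)^3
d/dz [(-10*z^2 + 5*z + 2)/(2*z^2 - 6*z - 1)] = (50*z^2 + 12*z + 7)/(4*z^4 - 24*z^3 + 32*z^2 + 12*z + 1)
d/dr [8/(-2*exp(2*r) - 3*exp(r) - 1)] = (32*exp(r) + 24)*exp(r)/(2*exp(2*r) + 3*exp(r) + 1)^2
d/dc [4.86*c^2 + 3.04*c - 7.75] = 9.72*c + 3.04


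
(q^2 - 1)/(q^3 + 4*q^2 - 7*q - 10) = (q - 1)/(q^2 + 3*q - 10)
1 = 1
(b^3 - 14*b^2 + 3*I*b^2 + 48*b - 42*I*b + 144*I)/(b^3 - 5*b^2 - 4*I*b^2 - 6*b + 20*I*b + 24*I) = (b^2 + b*(-8 + 3*I) - 24*I)/(b^2 + b*(1 - 4*I) - 4*I)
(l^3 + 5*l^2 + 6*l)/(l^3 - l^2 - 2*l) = (l^2 + 5*l + 6)/(l^2 - l - 2)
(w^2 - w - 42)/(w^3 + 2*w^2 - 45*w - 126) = 1/(w + 3)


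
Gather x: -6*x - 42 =-6*x - 42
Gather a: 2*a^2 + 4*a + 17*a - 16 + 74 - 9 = 2*a^2 + 21*a + 49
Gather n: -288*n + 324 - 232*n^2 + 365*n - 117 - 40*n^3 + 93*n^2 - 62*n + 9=-40*n^3 - 139*n^2 + 15*n + 216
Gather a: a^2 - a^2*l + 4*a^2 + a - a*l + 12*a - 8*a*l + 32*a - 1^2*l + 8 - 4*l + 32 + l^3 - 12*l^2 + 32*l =a^2*(5 - l) + a*(45 - 9*l) + l^3 - 12*l^2 + 27*l + 40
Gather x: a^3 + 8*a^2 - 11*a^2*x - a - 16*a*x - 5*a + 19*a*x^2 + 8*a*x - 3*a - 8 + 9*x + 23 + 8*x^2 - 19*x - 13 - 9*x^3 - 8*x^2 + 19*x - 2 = a^3 + 8*a^2 + 19*a*x^2 - 9*a - 9*x^3 + x*(-11*a^2 - 8*a + 9)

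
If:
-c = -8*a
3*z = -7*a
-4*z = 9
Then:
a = 27/28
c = 54/7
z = -9/4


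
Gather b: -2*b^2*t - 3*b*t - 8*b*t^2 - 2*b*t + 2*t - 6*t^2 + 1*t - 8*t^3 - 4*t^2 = -2*b^2*t + b*(-8*t^2 - 5*t) - 8*t^3 - 10*t^2 + 3*t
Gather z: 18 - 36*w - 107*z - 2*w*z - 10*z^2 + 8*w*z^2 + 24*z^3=-36*w + 24*z^3 + z^2*(8*w - 10) + z*(-2*w - 107) + 18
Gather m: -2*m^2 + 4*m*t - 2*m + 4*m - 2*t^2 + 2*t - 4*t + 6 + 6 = -2*m^2 + m*(4*t + 2) - 2*t^2 - 2*t + 12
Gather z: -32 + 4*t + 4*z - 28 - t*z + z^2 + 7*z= 4*t + z^2 + z*(11 - t) - 60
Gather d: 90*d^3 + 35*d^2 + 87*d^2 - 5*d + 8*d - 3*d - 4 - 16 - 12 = 90*d^3 + 122*d^2 - 32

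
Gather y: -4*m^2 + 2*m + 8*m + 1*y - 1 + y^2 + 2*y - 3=-4*m^2 + 10*m + y^2 + 3*y - 4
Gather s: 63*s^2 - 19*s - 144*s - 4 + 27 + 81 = 63*s^2 - 163*s + 104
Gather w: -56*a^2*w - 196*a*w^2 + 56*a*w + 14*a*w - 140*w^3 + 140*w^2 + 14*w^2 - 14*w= -140*w^3 + w^2*(154 - 196*a) + w*(-56*a^2 + 70*a - 14)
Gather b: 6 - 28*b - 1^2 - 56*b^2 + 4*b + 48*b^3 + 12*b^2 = 48*b^3 - 44*b^2 - 24*b + 5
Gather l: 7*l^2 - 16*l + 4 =7*l^2 - 16*l + 4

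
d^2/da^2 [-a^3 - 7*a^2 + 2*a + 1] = -6*a - 14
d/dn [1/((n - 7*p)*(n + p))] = ((-n + 7*p)*(n + p) - (n - 7*p)^2)/((n - 7*p)^3*(n + p)^2)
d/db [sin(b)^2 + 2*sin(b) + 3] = 2*(sin(b) + 1)*cos(b)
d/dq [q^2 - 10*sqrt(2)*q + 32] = 2*q - 10*sqrt(2)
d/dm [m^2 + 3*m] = 2*m + 3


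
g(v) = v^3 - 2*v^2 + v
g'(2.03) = 5.24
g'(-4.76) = 88.01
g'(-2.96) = 39.12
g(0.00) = 0.00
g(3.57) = 23.58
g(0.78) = 0.04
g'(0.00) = 1.00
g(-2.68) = -36.29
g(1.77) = 1.05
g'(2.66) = 11.59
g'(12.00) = 385.00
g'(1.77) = 3.32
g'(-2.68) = 33.27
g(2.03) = 2.15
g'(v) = 3*v^2 - 4*v + 1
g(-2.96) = -46.42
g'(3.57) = 24.95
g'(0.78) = -0.29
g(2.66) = 7.33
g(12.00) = 1452.00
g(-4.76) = -157.93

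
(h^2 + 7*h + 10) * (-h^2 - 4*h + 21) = -h^4 - 11*h^3 - 17*h^2 + 107*h + 210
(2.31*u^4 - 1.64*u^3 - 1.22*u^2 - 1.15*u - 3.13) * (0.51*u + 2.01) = 1.1781*u^5 + 3.8067*u^4 - 3.9186*u^3 - 3.0387*u^2 - 3.9078*u - 6.2913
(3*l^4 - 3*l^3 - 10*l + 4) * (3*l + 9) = 9*l^5 + 18*l^4 - 27*l^3 - 30*l^2 - 78*l + 36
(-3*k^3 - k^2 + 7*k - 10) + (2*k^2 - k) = -3*k^3 + k^2 + 6*k - 10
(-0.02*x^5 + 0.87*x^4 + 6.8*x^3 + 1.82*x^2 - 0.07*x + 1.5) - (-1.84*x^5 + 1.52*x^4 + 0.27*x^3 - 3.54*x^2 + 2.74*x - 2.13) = 1.82*x^5 - 0.65*x^4 + 6.53*x^3 + 5.36*x^2 - 2.81*x + 3.63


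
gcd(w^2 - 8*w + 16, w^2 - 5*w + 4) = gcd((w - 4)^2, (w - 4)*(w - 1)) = w - 4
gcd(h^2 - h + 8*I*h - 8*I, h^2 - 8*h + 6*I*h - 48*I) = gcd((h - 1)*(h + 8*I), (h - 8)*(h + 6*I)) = 1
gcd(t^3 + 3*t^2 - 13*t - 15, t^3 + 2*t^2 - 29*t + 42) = t - 3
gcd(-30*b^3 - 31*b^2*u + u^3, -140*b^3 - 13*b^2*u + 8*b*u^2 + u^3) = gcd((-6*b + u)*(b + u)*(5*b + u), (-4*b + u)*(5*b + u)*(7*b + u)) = 5*b + u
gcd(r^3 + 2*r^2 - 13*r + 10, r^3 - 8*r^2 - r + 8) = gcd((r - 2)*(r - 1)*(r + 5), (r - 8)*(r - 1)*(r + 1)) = r - 1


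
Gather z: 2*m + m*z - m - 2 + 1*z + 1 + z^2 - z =m*z + m + z^2 - 1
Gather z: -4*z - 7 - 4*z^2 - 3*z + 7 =-4*z^2 - 7*z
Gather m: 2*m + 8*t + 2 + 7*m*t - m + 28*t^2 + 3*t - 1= m*(7*t + 1) + 28*t^2 + 11*t + 1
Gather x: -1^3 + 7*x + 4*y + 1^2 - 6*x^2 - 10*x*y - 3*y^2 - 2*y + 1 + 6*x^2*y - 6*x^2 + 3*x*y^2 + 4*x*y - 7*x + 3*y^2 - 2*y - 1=x^2*(6*y - 12) + x*(3*y^2 - 6*y)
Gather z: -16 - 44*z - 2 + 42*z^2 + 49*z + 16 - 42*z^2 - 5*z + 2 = 0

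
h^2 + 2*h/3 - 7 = (h - 7/3)*(h + 3)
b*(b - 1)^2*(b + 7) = b^4 + 5*b^3 - 13*b^2 + 7*b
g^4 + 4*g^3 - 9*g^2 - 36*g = g*(g - 3)*(g + 3)*(g + 4)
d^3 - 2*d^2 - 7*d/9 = d*(d - 7/3)*(d + 1/3)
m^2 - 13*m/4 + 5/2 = (m - 2)*(m - 5/4)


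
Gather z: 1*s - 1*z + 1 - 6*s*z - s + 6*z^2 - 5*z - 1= 6*z^2 + z*(-6*s - 6)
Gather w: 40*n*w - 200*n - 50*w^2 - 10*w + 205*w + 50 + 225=-200*n - 50*w^2 + w*(40*n + 195) + 275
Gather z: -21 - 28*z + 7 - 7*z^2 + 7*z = -7*z^2 - 21*z - 14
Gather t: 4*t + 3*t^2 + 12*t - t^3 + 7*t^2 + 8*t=-t^3 + 10*t^2 + 24*t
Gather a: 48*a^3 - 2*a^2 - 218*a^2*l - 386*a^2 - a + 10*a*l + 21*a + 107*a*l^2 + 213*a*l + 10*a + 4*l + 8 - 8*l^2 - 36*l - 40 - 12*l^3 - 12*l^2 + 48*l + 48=48*a^3 + a^2*(-218*l - 388) + a*(107*l^2 + 223*l + 30) - 12*l^3 - 20*l^2 + 16*l + 16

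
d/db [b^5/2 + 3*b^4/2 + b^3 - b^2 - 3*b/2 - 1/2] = 5*b^4/2 + 6*b^3 + 3*b^2 - 2*b - 3/2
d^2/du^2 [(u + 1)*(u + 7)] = 2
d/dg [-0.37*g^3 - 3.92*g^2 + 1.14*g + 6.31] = -1.11*g^2 - 7.84*g + 1.14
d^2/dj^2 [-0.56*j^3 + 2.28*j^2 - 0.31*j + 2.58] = 4.56 - 3.36*j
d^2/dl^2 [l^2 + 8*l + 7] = 2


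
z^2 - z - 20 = (z - 5)*(z + 4)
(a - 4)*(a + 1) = a^2 - 3*a - 4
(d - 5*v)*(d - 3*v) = d^2 - 8*d*v + 15*v^2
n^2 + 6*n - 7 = (n - 1)*(n + 7)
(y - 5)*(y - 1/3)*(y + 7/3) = y^3 - 3*y^2 - 97*y/9 + 35/9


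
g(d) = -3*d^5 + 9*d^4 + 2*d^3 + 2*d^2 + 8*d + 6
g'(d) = -15*d^4 + 36*d^3 + 6*d^2 + 4*d + 8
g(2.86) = 120.13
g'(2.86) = -92.90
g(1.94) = 88.69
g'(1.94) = 88.72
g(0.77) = 16.61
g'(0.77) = 25.80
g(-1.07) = 13.28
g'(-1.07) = -53.17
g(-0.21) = 4.41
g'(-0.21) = 7.06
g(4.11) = -738.68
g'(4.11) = -1655.00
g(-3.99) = 5193.72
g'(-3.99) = -6000.95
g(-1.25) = 26.35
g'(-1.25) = -94.56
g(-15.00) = 2727336.00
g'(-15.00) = -879577.00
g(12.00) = -556026.00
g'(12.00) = -247912.00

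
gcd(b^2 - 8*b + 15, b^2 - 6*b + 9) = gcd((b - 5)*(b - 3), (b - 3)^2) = b - 3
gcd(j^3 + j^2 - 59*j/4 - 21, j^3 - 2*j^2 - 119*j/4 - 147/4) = j^2 + 5*j + 21/4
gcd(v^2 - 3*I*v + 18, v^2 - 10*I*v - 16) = 1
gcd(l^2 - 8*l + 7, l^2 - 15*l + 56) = l - 7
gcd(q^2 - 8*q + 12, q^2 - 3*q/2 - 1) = q - 2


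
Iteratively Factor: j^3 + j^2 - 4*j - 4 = (j + 1)*(j^2 - 4) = (j - 2)*(j + 1)*(j + 2)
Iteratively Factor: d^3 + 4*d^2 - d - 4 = (d + 4)*(d^2 - 1) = (d + 1)*(d + 4)*(d - 1)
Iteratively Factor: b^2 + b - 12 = (b - 3)*(b + 4)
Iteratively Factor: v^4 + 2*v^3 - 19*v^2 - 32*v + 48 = (v - 1)*(v^3 + 3*v^2 - 16*v - 48) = (v - 4)*(v - 1)*(v^2 + 7*v + 12) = (v - 4)*(v - 1)*(v + 3)*(v + 4)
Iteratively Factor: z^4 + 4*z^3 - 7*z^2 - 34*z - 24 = (z + 2)*(z^3 + 2*z^2 - 11*z - 12) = (z - 3)*(z + 2)*(z^2 + 5*z + 4) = (z - 3)*(z + 2)*(z + 4)*(z + 1)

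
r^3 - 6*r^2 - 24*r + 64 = (r - 8)*(r - 2)*(r + 4)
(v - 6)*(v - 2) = v^2 - 8*v + 12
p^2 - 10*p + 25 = (p - 5)^2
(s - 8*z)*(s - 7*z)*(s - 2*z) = s^3 - 17*s^2*z + 86*s*z^2 - 112*z^3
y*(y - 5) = y^2 - 5*y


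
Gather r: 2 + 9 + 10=21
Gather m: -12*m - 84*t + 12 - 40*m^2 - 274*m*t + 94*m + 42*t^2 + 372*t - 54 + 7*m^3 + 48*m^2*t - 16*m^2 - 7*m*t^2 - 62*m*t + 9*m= 7*m^3 + m^2*(48*t - 56) + m*(-7*t^2 - 336*t + 91) + 42*t^2 + 288*t - 42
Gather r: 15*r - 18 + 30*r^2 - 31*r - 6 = 30*r^2 - 16*r - 24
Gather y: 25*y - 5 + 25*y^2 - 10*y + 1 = 25*y^2 + 15*y - 4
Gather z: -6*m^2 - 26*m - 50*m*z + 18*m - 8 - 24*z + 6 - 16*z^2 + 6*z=-6*m^2 - 8*m - 16*z^2 + z*(-50*m - 18) - 2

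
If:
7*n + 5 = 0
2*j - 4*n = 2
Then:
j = -3/7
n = -5/7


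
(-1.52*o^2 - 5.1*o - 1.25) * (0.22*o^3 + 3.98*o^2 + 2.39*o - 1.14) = -0.3344*o^5 - 7.1716*o^4 - 24.2058*o^3 - 15.4312*o^2 + 2.8265*o + 1.425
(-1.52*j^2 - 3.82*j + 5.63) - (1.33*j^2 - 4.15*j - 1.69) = -2.85*j^2 + 0.330000000000001*j + 7.32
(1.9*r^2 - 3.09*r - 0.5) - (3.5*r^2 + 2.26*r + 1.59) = -1.6*r^2 - 5.35*r - 2.09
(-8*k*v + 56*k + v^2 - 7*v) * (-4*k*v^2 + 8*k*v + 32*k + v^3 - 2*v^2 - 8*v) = 32*k^2*v^3 - 288*k^2*v^2 + 192*k^2*v + 1792*k^2 - 12*k*v^4 + 108*k*v^3 - 72*k*v^2 - 672*k*v + v^5 - 9*v^4 + 6*v^3 + 56*v^2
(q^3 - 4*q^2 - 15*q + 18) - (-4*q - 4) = q^3 - 4*q^2 - 11*q + 22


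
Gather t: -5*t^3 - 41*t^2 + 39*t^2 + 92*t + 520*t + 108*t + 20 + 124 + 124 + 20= -5*t^3 - 2*t^2 + 720*t + 288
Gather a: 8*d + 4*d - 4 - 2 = 12*d - 6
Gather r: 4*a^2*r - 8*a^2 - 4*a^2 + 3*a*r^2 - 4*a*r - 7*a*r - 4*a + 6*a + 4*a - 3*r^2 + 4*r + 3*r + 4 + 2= -12*a^2 + 6*a + r^2*(3*a - 3) + r*(4*a^2 - 11*a + 7) + 6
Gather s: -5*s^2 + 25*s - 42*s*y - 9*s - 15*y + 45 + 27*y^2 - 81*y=-5*s^2 + s*(16 - 42*y) + 27*y^2 - 96*y + 45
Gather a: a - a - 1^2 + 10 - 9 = 0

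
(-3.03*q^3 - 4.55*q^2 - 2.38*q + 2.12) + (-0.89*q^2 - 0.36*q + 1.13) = -3.03*q^3 - 5.44*q^2 - 2.74*q + 3.25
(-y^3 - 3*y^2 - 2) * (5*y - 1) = -5*y^4 - 14*y^3 + 3*y^2 - 10*y + 2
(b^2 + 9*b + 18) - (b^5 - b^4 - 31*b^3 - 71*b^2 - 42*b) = -b^5 + b^4 + 31*b^3 + 72*b^2 + 51*b + 18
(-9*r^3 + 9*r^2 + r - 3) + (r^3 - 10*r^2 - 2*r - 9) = -8*r^3 - r^2 - r - 12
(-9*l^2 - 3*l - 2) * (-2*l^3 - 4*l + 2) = 18*l^5 + 6*l^4 + 40*l^3 - 6*l^2 + 2*l - 4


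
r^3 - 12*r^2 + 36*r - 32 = (r - 8)*(r - 2)^2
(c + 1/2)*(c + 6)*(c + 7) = c^3 + 27*c^2/2 + 97*c/2 + 21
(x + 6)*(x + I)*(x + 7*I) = x^3 + 6*x^2 + 8*I*x^2 - 7*x + 48*I*x - 42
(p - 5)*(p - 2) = p^2 - 7*p + 10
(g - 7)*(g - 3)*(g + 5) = g^3 - 5*g^2 - 29*g + 105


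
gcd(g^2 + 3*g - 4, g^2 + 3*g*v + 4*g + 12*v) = g + 4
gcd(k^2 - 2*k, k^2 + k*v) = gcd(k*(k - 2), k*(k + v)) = k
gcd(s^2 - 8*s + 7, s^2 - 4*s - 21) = s - 7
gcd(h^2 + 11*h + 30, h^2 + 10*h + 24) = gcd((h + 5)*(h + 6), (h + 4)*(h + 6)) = h + 6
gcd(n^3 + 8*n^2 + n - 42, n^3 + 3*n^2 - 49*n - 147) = n^2 + 10*n + 21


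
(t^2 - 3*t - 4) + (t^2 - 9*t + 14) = 2*t^2 - 12*t + 10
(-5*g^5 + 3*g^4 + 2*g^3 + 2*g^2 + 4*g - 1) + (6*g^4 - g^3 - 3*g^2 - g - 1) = -5*g^5 + 9*g^4 + g^3 - g^2 + 3*g - 2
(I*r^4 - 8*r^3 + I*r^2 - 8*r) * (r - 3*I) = I*r^5 - 5*r^4 + 25*I*r^3 - 5*r^2 + 24*I*r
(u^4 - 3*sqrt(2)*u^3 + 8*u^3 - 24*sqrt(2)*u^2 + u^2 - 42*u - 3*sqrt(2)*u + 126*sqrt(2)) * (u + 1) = u^5 - 3*sqrt(2)*u^4 + 9*u^4 - 27*sqrt(2)*u^3 + 9*u^3 - 41*u^2 - 27*sqrt(2)*u^2 - 42*u + 123*sqrt(2)*u + 126*sqrt(2)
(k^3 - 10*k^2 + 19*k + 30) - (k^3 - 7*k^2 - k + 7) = -3*k^2 + 20*k + 23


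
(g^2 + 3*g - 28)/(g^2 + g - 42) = (g - 4)/(g - 6)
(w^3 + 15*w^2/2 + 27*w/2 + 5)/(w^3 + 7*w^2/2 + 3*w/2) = (w^2 + 7*w + 10)/(w*(w + 3))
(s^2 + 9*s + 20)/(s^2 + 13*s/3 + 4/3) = 3*(s + 5)/(3*s + 1)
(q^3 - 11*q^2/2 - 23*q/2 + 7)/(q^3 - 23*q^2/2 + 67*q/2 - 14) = (q + 2)/(q - 4)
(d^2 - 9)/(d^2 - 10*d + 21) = (d + 3)/(d - 7)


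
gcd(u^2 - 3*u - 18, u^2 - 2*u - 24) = u - 6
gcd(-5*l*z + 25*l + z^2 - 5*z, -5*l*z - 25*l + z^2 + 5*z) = -5*l + z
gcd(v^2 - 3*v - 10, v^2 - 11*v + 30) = v - 5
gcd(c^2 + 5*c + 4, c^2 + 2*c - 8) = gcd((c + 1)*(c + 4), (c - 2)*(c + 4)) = c + 4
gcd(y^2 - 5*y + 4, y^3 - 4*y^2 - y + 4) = y^2 - 5*y + 4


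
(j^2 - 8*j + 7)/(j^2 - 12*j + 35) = (j - 1)/(j - 5)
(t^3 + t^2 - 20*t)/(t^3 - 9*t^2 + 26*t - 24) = t*(t + 5)/(t^2 - 5*t + 6)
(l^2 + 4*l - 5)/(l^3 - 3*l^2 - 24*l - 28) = (-l^2 - 4*l + 5)/(-l^3 + 3*l^2 + 24*l + 28)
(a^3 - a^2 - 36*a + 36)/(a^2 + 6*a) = a - 7 + 6/a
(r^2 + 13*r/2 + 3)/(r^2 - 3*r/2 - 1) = (r + 6)/(r - 2)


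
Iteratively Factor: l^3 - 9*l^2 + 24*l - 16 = (l - 4)*(l^2 - 5*l + 4) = (l - 4)*(l - 1)*(l - 4)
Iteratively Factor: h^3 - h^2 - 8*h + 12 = (h - 2)*(h^2 + h - 6) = (h - 2)^2*(h + 3)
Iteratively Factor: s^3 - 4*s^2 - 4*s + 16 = (s - 2)*(s^2 - 2*s - 8) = (s - 2)*(s + 2)*(s - 4)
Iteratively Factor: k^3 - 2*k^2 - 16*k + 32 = (k + 4)*(k^2 - 6*k + 8) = (k - 2)*(k + 4)*(k - 4)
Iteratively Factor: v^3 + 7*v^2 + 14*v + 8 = (v + 2)*(v^2 + 5*v + 4) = (v + 1)*(v + 2)*(v + 4)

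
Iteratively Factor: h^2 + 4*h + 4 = (h + 2)*(h + 2)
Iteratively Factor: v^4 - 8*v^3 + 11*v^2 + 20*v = (v)*(v^3 - 8*v^2 + 11*v + 20) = v*(v + 1)*(v^2 - 9*v + 20) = v*(v - 4)*(v + 1)*(v - 5)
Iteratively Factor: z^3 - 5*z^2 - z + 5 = (z + 1)*(z^2 - 6*z + 5) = (z - 5)*(z + 1)*(z - 1)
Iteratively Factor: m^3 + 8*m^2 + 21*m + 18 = (m + 3)*(m^2 + 5*m + 6) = (m + 3)^2*(m + 2)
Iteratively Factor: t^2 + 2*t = (t)*(t + 2)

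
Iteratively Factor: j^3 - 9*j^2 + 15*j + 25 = (j + 1)*(j^2 - 10*j + 25) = (j - 5)*(j + 1)*(j - 5)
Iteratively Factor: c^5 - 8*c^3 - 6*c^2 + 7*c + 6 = (c + 1)*(c^4 - c^3 - 7*c^2 + c + 6) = (c + 1)*(c + 2)*(c^3 - 3*c^2 - c + 3) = (c + 1)^2*(c + 2)*(c^2 - 4*c + 3) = (c - 1)*(c + 1)^2*(c + 2)*(c - 3)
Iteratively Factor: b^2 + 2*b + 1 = (b + 1)*(b + 1)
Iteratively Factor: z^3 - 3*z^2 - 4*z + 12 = (z + 2)*(z^2 - 5*z + 6) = (z - 3)*(z + 2)*(z - 2)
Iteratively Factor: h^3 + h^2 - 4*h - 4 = (h + 2)*(h^2 - h - 2) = (h + 1)*(h + 2)*(h - 2)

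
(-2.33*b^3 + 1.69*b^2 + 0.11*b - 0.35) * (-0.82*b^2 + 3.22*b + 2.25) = 1.9106*b^5 - 8.8884*b^4 + 0.1091*b^3 + 4.4437*b^2 - 0.8795*b - 0.7875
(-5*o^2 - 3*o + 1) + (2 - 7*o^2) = -12*o^2 - 3*o + 3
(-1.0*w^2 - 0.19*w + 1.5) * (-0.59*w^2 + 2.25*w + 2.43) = 0.59*w^4 - 2.1379*w^3 - 3.7425*w^2 + 2.9133*w + 3.645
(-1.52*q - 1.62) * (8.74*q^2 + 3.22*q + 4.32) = -13.2848*q^3 - 19.0532*q^2 - 11.7828*q - 6.9984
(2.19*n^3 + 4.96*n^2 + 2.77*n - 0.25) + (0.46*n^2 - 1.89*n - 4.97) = 2.19*n^3 + 5.42*n^2 + 0.88*n - 5.22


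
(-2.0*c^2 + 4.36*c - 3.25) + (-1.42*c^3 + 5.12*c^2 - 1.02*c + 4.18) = -1.42*c^3 + 3.12*c^2 + 3.34*c + 0.93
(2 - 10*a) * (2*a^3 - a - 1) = -20*a^4 + 4*a^3 + 10*a^2 + 8*a - 2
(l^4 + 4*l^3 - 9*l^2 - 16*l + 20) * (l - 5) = l^5 - l^4 - 29*l^3 + 29*l^2 + 100*l - 100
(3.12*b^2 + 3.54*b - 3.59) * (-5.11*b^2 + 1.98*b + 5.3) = -15.9432*b^4 - 11.9118*b^3 + 41.8901*b^2 + 11.6538*b - 19.027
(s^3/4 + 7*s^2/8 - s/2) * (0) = 0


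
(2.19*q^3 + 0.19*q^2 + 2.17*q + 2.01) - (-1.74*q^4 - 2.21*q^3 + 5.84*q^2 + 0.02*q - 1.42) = 1.74*q^4 + 4.4*q^3 - 5.65*q^2 + 2.15*q + 3.43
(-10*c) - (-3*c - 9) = 9 - 7*c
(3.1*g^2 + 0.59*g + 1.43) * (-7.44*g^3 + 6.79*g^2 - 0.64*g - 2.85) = -23.064*g^5 + 16.6594*g^4 - 8.6171*g^3 + 0.4971*g^2 - 2.5967*g - 4.0755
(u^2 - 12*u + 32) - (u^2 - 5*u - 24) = 56 - 7*u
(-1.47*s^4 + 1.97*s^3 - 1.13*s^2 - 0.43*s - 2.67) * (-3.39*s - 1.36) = 4.9833*s^5 - 4.6791*s^4 + 1.1515*s^3 + 2.9945*s^2 + 9.6361*s + 3.6312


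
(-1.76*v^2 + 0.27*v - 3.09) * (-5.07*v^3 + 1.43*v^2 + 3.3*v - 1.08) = 8.9232*v^5 - 3.8857*v^4 + 10.2444*v^3 - 1.6269*v^2 - 10.4886*v + 3.3372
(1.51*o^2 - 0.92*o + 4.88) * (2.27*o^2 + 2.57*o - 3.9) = 3.4277*o^4 + 1.7923*o^3 + 2.8242*o^2 + 16.1296*o - 19.032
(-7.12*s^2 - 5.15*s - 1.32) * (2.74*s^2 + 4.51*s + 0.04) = -19.5088*s^4 - 46.2222*s^3 - 27.1281*s^2 - 6.1592*s - 0.0528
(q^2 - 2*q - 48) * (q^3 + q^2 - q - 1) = q^5 - q^4 - 51*q^3 - 47*q^2 + 50*q + 48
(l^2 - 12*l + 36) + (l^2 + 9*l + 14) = 2*l^2 - 3*l + 50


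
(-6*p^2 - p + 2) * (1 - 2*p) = 12*p^3 - 4*p^2 - 5*p + 2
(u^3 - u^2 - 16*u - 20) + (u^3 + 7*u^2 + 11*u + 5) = 2*u^3 + 6*u^2 - 5*u - 15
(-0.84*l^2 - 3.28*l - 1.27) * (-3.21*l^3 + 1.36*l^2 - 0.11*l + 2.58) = 2.6964*l^5 + 9.3864*l^4 - 0.2917*l^3 - 3.5336*l^2 - 8.3227*l - 3.2766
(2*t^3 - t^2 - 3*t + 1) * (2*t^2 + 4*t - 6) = 4*t^5 + 6*t^4 - 22*t^3 - 4*t^2 + 22*t - 6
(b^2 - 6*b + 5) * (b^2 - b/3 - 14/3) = b^4 - 19*b^3/3 + 7*b^2/3 + 79*b/3 - 70/3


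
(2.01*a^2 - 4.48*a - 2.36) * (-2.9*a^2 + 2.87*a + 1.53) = -5.829*a^4 + 18.7607*a^3 - 2.9383*a^2 - 13.6276*a - 3.6108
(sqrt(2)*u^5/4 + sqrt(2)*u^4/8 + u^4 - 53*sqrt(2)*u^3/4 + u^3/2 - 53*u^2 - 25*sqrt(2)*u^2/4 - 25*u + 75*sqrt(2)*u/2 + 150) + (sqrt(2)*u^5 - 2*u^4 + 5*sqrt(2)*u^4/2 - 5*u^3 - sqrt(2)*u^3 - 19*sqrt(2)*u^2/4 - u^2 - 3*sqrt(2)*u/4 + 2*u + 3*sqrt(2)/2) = 5*sqrt(2)*u^5/4 - u^4 + 21*sqrt(2)*u^4/8 - 57*sqrt(2)*u^3/4 - 9*u^3/2 - 54*u^2 - 11*sqrt(2)*u^2 - 23*u + 147*sqrt(2)*u/4 + 3*sqrt(2)/2 + 150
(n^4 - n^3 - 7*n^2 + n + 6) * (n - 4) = n^5 - 5*n^4 - 3*n^3 + 29*n^2 + 2*n - 24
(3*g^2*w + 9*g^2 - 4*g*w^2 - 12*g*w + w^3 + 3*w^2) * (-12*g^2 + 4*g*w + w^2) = -36*g^4*w - 108*g^4 + 60*g^3*w^2 + 180*g^3*w - 25*g^2*w^3 - 75*g^2*w^2 + w^5 + 3*w^4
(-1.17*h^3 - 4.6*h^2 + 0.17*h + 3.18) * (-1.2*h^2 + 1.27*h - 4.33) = 1.404*h^5 + 4.0341*h^4 - 0.9799*h^3 + 16.3179*h^2 + 3.3025*h - 13.7694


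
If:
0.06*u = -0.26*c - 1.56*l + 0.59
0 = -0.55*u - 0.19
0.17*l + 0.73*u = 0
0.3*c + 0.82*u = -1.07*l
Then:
No Solution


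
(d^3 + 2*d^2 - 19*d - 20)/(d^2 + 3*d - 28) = (d^2 + 6*d + 5)/(d + 7)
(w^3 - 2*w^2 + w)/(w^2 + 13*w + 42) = w*(w^2 - 2*w + 1)/(w^2 + 13*w + 42)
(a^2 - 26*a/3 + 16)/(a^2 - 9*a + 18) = (a - 8/3)/(a - 3)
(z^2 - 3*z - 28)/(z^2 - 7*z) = (z + 4)/z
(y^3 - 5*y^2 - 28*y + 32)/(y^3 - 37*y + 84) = (y^3 - 5*y^2 - 28*y + 32)/(y^3 - 37*y + 84)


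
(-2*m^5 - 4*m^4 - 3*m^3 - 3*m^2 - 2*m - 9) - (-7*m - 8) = -2*m^5 - 4*m^4 - 3*m^3 - 3*m^2 + 5*m - 1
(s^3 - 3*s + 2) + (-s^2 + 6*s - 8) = s^3 - s^2 + 3*s - 6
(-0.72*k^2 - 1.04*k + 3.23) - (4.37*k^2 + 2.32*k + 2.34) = -5.09*k^2 - 3.36*k + 0.89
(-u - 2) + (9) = 7 - u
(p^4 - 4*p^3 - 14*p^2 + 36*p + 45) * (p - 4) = p^5 - 8*p^4 + 2*p^3 + 92*p^2 - 99*p - 180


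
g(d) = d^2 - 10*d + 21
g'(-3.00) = -16.00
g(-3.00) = 60.00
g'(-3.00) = -16.00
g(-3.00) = 60.00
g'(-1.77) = -13.54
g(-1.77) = 41.83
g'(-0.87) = -11.74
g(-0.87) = 30.46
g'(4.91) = -0.18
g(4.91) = -3.99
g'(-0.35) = -10.70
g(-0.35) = 24.62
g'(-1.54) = -13.08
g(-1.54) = 38.77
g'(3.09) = -3.82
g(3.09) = -0.35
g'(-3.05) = -16.10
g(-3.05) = 60.80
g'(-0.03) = -10.06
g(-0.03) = 21.30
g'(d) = 2*d - 10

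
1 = 1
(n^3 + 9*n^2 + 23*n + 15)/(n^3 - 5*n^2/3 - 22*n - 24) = 3*(n^2 + 6*n + 5)/(3*n^2 - 14*n - 24)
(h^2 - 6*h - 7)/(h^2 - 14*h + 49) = (h + 1)/(h - 7)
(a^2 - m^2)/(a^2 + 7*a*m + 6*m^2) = (a - m)/(a + 6*m)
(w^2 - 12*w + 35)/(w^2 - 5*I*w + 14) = (w^2 - 12*w + 35)/(w^2 - 5*I*w + 14)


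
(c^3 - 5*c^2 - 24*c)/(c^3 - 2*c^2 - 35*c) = (-c^2 + 5*c + 24)/(-c^2 + 2*c + 35)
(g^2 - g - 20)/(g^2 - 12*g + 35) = (g + 4)/(g - 7)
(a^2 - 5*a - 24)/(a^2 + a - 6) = (a - 8)/(a - 2)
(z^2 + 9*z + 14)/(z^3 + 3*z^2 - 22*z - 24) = (z^2 + 9*z + 14)/(z^3 + 3*z^2 - 22*z - 24)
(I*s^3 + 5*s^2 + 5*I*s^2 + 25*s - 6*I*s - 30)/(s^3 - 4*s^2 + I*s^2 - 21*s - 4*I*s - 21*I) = (I*s^3 + 5*s^2*(1 + I) + s*(25 - 6*I) - 30)/(s^3 + s^2*(-4 + I) - s*(21 + 4*I) - 21*I)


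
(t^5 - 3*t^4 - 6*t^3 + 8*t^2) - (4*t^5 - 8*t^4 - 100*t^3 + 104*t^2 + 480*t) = -3*t^5 + 5*t^4 + 94*t^3 - 96*t^2 - 480*t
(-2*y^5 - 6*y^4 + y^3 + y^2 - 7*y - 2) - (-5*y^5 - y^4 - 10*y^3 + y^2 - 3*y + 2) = 3*y^5 - 5*y^4 + 11*y^3 - 4*y - 4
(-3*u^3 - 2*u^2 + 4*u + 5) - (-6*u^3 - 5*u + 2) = 3*u^3 - 2*u^2 + 9*u + 3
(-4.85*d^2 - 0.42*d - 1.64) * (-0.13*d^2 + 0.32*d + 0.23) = 0.6305*d^4 - 1.4974*d^3 - 1.0367*d^2 - 0.6214*d - 0.3772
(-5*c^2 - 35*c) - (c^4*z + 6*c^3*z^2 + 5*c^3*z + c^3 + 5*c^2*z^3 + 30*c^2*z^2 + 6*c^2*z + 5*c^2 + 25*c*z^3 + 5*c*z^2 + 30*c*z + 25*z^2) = -c^4*z - 6*c^3*z^2 - 5*c^3*z - c^3 - 5*c^2*z^3 - 30*c^2*z^2 - 6*c^2*z - 10*c^2 - 25*c*z^3 - 5*c*z^2 - 30*c*z - 35*c - 25*z^2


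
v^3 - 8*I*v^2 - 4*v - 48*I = (v - 6*I)*(v - 4*I)*(v + 2*I)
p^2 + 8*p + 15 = (p + 3)*(p + 5)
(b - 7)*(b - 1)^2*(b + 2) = b^4 - 7*b^3 - 3*b^2 + 23*b - 14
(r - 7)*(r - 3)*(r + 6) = r^3 - 4*r^2 - 39*r + 126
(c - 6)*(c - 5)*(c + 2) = c^3 - 9*c^2 + 8*c + 60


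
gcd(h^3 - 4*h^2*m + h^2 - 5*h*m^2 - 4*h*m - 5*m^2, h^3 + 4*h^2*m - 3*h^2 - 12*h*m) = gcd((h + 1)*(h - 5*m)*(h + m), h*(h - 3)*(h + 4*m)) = 1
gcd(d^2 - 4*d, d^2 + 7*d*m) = d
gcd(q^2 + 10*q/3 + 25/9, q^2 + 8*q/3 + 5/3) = q + 5/3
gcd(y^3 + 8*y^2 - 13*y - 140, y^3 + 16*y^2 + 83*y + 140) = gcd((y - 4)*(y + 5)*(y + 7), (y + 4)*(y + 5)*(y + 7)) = y^2 + 12*y + 35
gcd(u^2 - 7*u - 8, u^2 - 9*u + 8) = u - 8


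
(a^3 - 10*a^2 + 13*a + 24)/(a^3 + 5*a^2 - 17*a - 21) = (a - 8)/(a + 7)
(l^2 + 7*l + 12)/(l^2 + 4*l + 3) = (l + 4)/(l + 1)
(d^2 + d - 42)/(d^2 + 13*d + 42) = (d - 6)/(d + 6)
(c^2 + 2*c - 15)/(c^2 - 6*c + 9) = (c + 5)/(c - 3)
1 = 1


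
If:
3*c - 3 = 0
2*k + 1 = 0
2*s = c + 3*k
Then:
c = 1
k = -1/2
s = -1/4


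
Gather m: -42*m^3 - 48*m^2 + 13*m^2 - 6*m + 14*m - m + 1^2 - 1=-42*m^3 - 35*m^2 + 7*m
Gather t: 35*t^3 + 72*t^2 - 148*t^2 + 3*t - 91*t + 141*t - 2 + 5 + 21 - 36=35*t^3 - 76*t^2 + 53*t - 12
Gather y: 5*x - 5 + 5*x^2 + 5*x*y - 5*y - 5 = 5*x^2 + 5*x + y*(5*x - 5) - 10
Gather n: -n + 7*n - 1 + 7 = 6*n + 6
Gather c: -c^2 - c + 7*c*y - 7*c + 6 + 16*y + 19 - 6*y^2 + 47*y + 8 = -c^2 + c*(7*y - 8) - 6*y^2 + 63*y + 33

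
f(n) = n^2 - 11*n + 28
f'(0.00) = -11.00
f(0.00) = 28.00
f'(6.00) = 1.00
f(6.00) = -2.00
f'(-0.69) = -12.38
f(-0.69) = 36.07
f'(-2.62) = -16.24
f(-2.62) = 63.68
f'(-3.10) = -17.20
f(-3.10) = 71.71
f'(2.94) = -5.12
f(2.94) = 4.30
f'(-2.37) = -15.74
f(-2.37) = 59.69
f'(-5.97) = -22.94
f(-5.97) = 129.31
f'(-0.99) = -12.98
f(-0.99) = 39.87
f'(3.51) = -3.98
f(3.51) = 1.71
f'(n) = 2*n - 11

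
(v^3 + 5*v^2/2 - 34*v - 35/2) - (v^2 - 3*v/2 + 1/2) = v^3 + 3*v^2/2 - 65*v/2 - 18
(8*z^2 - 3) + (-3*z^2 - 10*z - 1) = 5*z^2 - 10*z - 4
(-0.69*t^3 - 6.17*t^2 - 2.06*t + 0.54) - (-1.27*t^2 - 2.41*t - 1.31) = -0.69*t^3 - 4.9*t^2 + 0.35*t + 1.85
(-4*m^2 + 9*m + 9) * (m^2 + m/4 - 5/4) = -4*m^4 + 8*m^3 + 65*m^2/4 - 9*m - 45/4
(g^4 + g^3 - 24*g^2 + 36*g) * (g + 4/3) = g^5 + 7*g^4/3 - 68*g^3/3 + 4*g^2 + 48*g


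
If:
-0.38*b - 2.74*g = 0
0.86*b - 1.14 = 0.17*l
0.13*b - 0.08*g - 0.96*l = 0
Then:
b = 1.37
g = -0.19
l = 0.20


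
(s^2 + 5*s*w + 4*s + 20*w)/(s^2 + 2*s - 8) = (s + 5*w)/(s - 2)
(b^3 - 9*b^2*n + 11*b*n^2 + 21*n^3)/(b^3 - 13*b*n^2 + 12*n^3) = (b^2 - 6*b*n - 7*n^2)/(b^2 + 3*b*n - 4*n^2)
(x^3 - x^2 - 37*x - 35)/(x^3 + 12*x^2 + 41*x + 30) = (x - 7)/(x + 6)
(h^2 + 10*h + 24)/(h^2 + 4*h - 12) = (h + 4)/(h - 2)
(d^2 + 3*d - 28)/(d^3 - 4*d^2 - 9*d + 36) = (d + 7)/(d^2 - 9)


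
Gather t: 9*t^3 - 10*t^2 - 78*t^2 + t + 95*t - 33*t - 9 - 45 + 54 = 9*t^3 - 88*t^2 + 63*t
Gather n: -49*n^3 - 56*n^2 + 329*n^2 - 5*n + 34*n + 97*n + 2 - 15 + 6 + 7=-49*n^3 + 273*n^2 + 126*n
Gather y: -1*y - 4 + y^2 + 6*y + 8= y^2 + 5*y + 4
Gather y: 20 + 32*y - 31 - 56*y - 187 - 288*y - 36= -312*y - 234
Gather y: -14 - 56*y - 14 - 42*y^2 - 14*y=-42*y^2 - 70*y - 28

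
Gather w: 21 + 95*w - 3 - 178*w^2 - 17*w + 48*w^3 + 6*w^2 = 48*w^3 - 172*w^2 + 78*w + 18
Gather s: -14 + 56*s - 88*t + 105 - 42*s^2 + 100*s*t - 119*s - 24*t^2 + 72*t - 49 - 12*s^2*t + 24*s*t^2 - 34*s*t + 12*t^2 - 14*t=s^2*(-12*t - 42) + s*(24*t^2 + 66*t - 63) - 12*t^2 - 30*t + 42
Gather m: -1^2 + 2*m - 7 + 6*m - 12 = 8*m - 20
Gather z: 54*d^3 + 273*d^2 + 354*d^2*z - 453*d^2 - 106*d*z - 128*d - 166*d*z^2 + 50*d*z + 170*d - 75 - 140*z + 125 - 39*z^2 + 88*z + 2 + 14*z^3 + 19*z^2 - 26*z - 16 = 54*d^3 - 180*d^2 + 42*d + 14*z^3 + z^2*(-166*d - 20) + z*(354*d^2 - 56*d - 78) + 36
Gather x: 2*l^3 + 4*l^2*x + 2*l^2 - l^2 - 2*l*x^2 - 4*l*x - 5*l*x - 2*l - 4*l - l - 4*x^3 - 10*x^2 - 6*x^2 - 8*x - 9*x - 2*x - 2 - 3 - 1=2*l^3 + l^2 - 7*l - 4*x^3 + x^2*(-2*l - 16) + x*(4*l^2 - 9*l - 19) - 6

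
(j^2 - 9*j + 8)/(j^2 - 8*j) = (j - 1)/j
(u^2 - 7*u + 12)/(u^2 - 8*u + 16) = (u - 3)/(u - 4)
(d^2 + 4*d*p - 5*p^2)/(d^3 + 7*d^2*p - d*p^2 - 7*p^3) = (d + 5*p)/(d^2 + 8*d*p + 7*p^2)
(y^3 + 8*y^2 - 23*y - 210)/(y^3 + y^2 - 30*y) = (y + 7)/y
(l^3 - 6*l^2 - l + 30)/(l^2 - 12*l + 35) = (l^2 - l - 6)/(l - 7)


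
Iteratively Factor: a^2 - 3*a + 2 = (a - 2)*(a - 1)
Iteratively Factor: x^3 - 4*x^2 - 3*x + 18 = (x - 3)*(x^2 - x - 6) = (x - 3)*(x + 2)*(x - 3)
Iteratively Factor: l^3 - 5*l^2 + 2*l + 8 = (l - 4)*(l^2 - l - 2) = (l - 4)*(l - 2)*(l + 1)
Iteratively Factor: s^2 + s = (s + 1)*(s)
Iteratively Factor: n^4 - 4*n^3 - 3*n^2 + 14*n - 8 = (n - 1)*(n^3 - 3*n^2 - 6*n + 8) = (n - 1)*(n + 2)*(n^2 - 5*n + 4) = (n - 4)*(n - 1)*(n + 2)*(n - 1)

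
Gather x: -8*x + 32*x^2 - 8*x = 32*x^2 - 16*x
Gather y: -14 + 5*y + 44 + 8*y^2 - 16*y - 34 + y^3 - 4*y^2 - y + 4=y^3 + 4*y^2 - 12*y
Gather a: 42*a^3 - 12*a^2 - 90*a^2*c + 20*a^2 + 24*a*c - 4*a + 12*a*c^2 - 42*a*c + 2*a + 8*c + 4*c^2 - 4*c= 42*a^3 + a^2*(8 - 90*c) + a*(12*c^2 - 18*c - 2) + 4*c^2 + 4*c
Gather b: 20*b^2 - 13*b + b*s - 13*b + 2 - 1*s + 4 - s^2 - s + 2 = 20*b^2 + b*(s - 26) - s^2 - 2*s + 8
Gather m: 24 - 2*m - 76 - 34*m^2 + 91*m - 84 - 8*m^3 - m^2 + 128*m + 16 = -8*m^3 - 35*m^2 + 217*m - 120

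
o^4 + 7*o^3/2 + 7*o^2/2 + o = o*(o + 1/2)*(o + 1)*(o + 2)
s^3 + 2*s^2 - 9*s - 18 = (s - 3)*(s + 2)*(s + 3)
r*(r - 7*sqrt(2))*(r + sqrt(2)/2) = r^3 - 13*sqrt(2)*r^2/2 - 7*r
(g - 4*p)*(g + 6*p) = g^2 + 2*g*p - 24*p^2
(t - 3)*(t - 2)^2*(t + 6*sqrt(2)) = t^4 - 7*t^3 + 6*sqrt(2)*t^3 - 42*sqrt(2)*t^2 + 16*t^2 - 12*t + 96*sqrt(2)*t - 72*sqrt(2)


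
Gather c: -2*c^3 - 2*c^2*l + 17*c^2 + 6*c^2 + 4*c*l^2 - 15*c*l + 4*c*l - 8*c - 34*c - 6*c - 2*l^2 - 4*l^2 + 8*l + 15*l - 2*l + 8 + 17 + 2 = -2*c^3 + c^2*(23 - 2*l) + c*(4*l^2 - 11*l - 48) - 6*l^2 + 21*l + 27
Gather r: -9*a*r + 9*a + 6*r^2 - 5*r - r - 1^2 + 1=9*a + 6*r^2 + r*(-9*a - 6)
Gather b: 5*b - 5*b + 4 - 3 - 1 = 0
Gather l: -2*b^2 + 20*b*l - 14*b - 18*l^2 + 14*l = -2*b^2 - 14*b - 18*l^2 + l*(20*b + 14)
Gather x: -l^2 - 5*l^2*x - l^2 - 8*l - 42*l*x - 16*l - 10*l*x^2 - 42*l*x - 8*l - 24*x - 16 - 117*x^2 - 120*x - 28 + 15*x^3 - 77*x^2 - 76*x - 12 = -2*l^2 - 32*l + 15*x^3 + x^2*(-10*l - 194) + x*(-5*l^2 - 84*l - 220) - 56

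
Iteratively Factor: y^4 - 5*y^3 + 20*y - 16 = (y - 2)*(y^3 - 3*y^2 - 6*y + 8) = (y - 2)*(y - 1)*(y^2 - 2*y - 8) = (y - 2)*(y - 1)*(y + 2)*(y - 4)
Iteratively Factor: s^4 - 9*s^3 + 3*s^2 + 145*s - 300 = (s - 3)*(s^3 - 6*s^2 - 15*s + 100) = (s - 5)*(s - 3)*(s^2 - s - 20) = (s - 5)^2*(s - 3)*(s + 4)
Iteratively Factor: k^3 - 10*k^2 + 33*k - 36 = (k - 3)*(k^2 - 7*k + 12) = (k - 4)*(k - 3)*(k - 3)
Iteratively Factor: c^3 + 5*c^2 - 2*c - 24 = (c + 3)*(c^2 + 2*c - 8) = (c - 2)*(c + 3)*(c + 4)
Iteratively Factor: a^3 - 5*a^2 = (a)*(a^2 - 5*a) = a*(a - 5)*(a)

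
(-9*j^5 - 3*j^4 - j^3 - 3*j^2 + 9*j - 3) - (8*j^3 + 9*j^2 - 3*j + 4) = -9*j^5 - 3*j^4 - 9*j^3 - 12*j^2 + 12*j - 7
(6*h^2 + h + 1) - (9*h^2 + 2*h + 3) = -3*h^2 - h - 2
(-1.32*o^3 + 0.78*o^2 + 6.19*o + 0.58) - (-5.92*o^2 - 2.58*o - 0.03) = -1.32*o^3 + 6.7*o^2 + 8.77*o + 0.61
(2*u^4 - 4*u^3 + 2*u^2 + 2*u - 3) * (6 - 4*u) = -8*u^5 + 28*u^4 - 32*u^3 + 4*u^2 + 24*u - 18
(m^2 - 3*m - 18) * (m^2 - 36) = m^4 - 3*m^3 - 54*m^2 + 108*m + 648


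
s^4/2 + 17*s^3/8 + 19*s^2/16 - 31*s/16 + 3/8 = (s/2 + 1)*(s - 1/2)*(s - 1/4)*(s + 3)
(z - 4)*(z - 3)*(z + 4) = z^3 - 3*z^2 - 16*z + 48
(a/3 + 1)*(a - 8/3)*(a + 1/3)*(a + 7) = a^4/3 + 23*a^3/9 - 29*a^2/27 - 521*a/27 - 56/9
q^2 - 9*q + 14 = (q - 7)*(q - 2)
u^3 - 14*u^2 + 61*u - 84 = (u - 7)*(u - 4)*(u - 3)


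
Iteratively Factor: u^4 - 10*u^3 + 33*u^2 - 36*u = (u - 3)*(u^3 - 7*u^2 + 12*u) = u*(u - 3)*(u^2 - 7*u + 12) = u*(u - 4)*(u - 3)*(u - 3)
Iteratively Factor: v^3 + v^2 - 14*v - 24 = (v + 2)*(v^2 - v - 12) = (v + 2)*(v + 3)*(v - 4)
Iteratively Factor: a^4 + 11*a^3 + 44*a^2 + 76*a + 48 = (a + 4)*(a^3 + 7*a^2 + 16*a + 12) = (a + 2)*(a + 4)*(a^2 + 5*a + 6) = (a + 2)^2*(a + 4)*(a + 3)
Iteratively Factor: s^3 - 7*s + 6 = (s - 2)*(s^2 + 2*s - 3) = (s - 2)*(s + 3)*(s - 1)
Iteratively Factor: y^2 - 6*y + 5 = (y - 5)*(y - 1)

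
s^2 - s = s*(s - 1)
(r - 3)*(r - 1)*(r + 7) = r^3 + 3*r^2 - 25*r + 21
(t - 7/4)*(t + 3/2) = t^2 - t/4 - 21/8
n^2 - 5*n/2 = n*(n - 5/2)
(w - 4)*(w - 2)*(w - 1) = w^3 - 7*w^2 + 14*w - 8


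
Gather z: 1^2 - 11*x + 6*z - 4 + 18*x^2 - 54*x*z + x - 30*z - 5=18*x^2 - 10*x + z*(-54*x - 24) - 8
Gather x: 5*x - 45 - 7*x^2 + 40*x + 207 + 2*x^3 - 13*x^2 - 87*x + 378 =2*x^3 - 20*x^2 - 42*x + 540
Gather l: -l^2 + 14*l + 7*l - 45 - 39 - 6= -l^2 + 21*l - 90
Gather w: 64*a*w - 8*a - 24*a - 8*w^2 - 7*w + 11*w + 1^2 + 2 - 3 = -32*a - 8*w^2 + w*(64*a + 4)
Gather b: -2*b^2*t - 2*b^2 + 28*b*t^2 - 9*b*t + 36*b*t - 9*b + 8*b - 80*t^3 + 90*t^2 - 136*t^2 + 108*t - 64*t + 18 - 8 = b^2*(-2*t - 2) + b*(28*t^2 + 27*t - 1) - 80*t^3 - 46*t^2 + 44*t + 10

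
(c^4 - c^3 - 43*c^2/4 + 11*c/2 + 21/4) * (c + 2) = c^5 + c^4 - 51*c^3/4 - 16*c^2 + 65*c/4 + 21/2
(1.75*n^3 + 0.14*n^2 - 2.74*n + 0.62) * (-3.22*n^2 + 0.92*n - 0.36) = -5.635*n^5 + 1.1592*n^4 + 8.3216*n^3 - 4.5676*n^2 + 1.5568*n - 0.2232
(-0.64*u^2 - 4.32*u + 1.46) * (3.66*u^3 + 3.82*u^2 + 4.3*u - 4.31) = -2.3424*u^5 - 18.256*u^4 - 13.9108*u^3 - 10.2404*u^2 + 24.8972*u - 6.2926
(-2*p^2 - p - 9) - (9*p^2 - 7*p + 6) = -11*p^2 + 6*p - 15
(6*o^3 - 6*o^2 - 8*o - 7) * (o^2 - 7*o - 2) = 6*o^5 - 48*o^4 + 22*o^3 + 61*o^2 + 65*o + 14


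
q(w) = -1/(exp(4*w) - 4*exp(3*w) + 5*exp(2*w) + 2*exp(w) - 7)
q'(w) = -(-4*exp(4*w) + 12*exp(3*w) - 10*exp(2*w) - 2*exp(w))/(exp(4*w) - 4*exp(3*w) + 5*exp(2*w) + 2*exp(w) - 7)^2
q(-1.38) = 0.16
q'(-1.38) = 0.02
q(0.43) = 0.95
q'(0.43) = 4.89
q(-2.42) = 0.15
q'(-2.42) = 0.01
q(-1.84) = 0.15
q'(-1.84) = 0.01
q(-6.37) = 0.14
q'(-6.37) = 0.00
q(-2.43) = 0.15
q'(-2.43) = 0.01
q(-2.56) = 0.15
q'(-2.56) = 0.00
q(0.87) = -0.23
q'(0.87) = 1.52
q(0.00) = 0.33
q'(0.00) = 0.44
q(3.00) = 0.00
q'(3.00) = 0.00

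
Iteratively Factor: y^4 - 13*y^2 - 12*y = (y - 4)*(y^3 + 4*y^2 + 3*y) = (y - 4)*(y + 1)*(y^2 + 3*y) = (y - 4)*(y + 1)*(y + 3)*(y)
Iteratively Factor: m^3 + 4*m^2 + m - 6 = (m + 2)*(m^2 + 2*m - 3) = (m + 2)*(m + 3)*(m - 1)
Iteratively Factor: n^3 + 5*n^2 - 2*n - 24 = (n - 2)*(n^2 + 7*n + 12) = (n - 2)*(n + 4)*(n + 3)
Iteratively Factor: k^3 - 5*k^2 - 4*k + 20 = (k - 5)*(k^2 - 4) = (k - 5)*(k - 2)*(k + 2)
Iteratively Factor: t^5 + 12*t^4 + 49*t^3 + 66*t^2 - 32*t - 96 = (t + 2)*(t^4 + 10*t^3 + 29*t^2 + 8*t - 48) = (t + 2)*(t + 3)*(t^3 + 7*t^2 + 8*t - 16) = (t + 2)*(t + 3)*(t + 4)*(t^2 + 3*t - 4) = (t + 2)*(t + 3)*(t + 4)^2*(t - 1)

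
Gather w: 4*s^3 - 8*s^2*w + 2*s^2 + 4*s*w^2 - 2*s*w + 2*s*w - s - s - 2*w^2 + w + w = 4*s^3 + 2*s^2 - 2*s + w^2*(4*s - 2) + w*(2 - 8*s^2)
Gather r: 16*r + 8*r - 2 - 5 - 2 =24*r - 9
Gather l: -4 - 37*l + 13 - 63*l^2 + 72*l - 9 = -63*l^2 + 35*l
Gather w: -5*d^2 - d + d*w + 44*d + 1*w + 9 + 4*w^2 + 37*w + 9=-5*d^2 + 43*d + 4*w^2 + w*(d + 38) + 18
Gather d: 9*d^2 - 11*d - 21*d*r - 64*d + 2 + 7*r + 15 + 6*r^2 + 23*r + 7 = 9*d^2 + d*(-21*r - 75) + 6*r^2 + 30*r + 24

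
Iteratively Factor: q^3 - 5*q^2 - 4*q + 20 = (q - 5)*(q^2 - 4) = (q - 5)*(q + 2)*(q - 2)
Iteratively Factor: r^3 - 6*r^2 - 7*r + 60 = (r + 3)*(r^2 - 9*r + 20) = (r - 5)*(r + 3)*(r - 4)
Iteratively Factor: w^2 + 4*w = (w)*(w + 4)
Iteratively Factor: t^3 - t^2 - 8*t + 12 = (t + 3)*(t^2 - 4*t + 4) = (t - 2)*(t + 3)*(t - 2)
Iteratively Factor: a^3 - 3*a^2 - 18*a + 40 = (a + 4)*(a^2 - 7*a + 10) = (a - 5)*(a + 4)*(a - 2)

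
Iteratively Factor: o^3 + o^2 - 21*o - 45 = (o + 3)*(o^2 - 2*o - 15) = (o - 5)*(o + 3)*(o + 3)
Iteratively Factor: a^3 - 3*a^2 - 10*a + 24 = (a - 4)*(a^2 + a - 6) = (a - 4)*(a + 3)*(a - 2)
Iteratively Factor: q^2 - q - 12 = (q + 3)*(q - 4)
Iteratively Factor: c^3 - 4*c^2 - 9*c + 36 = (c + 3)*(c^2 - 7*c + 12) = (c - 4)*(c + 3)*(c - 3)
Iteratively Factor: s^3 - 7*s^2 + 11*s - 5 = (s - 1)*(s^2 - 6*s + 5) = (s - 5)*(s - 1)*(s - 1)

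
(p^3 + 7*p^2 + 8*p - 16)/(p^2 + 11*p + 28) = (p^2 + 3*p - 4)/(p + 7)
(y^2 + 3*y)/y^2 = (y + 3)/y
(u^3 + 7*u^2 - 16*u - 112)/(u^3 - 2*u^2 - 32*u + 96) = (u^2 + 11*u + 28)/(u^2 + 2*u - 24)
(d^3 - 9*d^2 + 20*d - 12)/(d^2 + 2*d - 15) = (d^3 - 9*d^2 + 20*d - 12)/(d^2 + 2*d - 15)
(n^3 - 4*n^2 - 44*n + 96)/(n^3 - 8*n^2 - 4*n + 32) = (n + 6)/(n + 2)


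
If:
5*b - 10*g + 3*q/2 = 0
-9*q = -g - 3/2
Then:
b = 177*q/10 - 3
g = 9*q - 3/2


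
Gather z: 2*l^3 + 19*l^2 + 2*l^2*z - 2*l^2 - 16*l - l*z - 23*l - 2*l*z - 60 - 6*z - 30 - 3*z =2*l^3 + 17*l^2 - 39*l + z*(2*l^2 - 3*l - 9) - 90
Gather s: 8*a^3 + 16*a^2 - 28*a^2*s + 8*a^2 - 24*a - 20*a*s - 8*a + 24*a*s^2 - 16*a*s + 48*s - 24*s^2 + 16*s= 8*a^3 + 24*a^2 - 32*a + s^2*(24*a - 24) + s*(-28*a^2 - 36*a + 64)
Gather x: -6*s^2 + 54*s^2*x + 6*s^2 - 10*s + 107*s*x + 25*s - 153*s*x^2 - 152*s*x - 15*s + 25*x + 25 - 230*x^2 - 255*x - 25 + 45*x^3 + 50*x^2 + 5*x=45*x^3 + x^2*(-153*s - 180) + x*(54*s^2 - 45*s - 225)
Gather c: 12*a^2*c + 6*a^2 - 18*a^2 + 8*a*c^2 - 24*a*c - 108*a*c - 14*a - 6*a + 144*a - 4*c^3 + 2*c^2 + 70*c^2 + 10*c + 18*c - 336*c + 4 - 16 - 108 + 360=-12*a^2 + 124*a - 4*c^3 + c^2*(8*a + 72) + c*(12*a^2 - 132*a - 308) + 240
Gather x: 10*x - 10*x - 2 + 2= 0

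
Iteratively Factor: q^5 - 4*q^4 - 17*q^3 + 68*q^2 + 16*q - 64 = (q - 1)*(q^4 - 3*q^3 - 20*q^2 + 48*q + 64) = (q - 4)*(q - 1)*(q^3 + q^2 - 16*q - 16) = (q - 4)*(q - 1)*(q + 1)*(q^2 - 16) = (q - 4)*(q - 1)*(q + 1)*(q + 4)*(q - 4)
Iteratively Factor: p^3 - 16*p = (p - 4)*(p^2 + 4*p) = p*(p - 4)*(p + 4)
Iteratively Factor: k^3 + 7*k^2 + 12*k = (k + 3)*(k^2 + 4*k) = k*(k + 3)*(k + 4)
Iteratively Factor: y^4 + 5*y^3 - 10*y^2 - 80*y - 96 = (y + 4)*(y^3 + y^2 - 14*y - 24) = (y - 4)*(y + 4)*(y^2 + 5*y + 6) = (y - 4)*(y + 3)*(y + 4)*(y + 2)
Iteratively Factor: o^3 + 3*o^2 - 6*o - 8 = (o + 1)*(o^2 + 2*o - 8) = (o - 2)*(o + 1)*(o + 4)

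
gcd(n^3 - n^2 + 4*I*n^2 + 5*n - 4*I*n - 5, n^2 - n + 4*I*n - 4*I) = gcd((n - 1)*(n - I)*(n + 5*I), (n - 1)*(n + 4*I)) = n - 1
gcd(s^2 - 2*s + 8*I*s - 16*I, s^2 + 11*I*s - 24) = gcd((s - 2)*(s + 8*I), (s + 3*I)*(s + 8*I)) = s + 8*I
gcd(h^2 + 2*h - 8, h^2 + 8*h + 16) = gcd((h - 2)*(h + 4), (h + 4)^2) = h + 4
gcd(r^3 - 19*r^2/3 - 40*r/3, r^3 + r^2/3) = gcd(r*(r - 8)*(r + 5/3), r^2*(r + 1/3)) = r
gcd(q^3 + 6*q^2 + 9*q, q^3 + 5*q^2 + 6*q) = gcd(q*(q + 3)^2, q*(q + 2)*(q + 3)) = q^2 + 3*q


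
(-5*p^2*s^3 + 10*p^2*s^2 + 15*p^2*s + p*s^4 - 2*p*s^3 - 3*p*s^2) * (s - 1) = -5*p^2*s^4 + 15*p^2*s^3 + 5*p^2*s^2 - 15*p^2*s + p*s^5 - 3*p*s^4 - p*s^3 + 3*p*s^2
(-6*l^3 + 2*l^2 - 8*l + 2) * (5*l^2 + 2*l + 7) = -30*l^5 - 2*l^4 - 78*l^3 + 8*l^2 - 52*l + 14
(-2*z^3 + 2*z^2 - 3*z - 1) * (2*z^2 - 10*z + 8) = -4*z^5 + 24*z^4 - 42*z^3 + 44*z^2 - 14*z - 8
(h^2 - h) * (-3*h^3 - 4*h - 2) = -3*h^5 + 3*h^4 - 4*h^3 + 2*h^2 + 2*h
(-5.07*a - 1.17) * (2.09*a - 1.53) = -10.5963*a^2 + 5.3118*a + 1.7901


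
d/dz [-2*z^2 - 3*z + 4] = -4*z - 3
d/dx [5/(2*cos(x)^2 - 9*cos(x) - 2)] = 5*(4*cos(x) - 9)*sin(x)/(2*sin(x)^2 + 9*cos(x))^2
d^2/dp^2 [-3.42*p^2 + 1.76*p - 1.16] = -6.84000000000000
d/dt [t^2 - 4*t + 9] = 2*t - 4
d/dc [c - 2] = 1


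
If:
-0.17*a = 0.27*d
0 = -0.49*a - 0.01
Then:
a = -0.02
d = 0.01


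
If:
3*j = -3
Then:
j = -1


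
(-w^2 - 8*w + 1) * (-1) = w^2 + 8*w - 1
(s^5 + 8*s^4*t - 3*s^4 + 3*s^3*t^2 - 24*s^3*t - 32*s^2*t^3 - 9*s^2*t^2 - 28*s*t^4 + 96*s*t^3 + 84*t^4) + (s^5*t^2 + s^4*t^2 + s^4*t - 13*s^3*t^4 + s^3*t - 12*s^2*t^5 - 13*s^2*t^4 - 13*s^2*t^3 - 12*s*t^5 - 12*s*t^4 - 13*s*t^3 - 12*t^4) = s^5*t^2 + s^5 + s^4*t^2 + 9*s^4*t - 3*s^4 - 13*s^3*t^4 + 3*s^3*t^2 - 23*s^3*t - 12*s^2*t^5 - 13*s^2*t^4 - 45*s^2*t^3 - 9*s^2*t^2 - 12*s*t^5 - 40*s*t^4 + 83*s*t^3 + 72*t^4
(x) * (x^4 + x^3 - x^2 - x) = x^5 + x^4 - x^3 - x^2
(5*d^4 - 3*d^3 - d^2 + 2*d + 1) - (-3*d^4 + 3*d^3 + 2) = 8*d^4 - 6*d^3 - d^2 + 2*d - 1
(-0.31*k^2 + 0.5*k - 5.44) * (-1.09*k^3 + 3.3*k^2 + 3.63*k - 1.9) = 0.3379*k^5 - 1.568*k^4 + 6.4543*k^3 - 15.548*k^2 - 20.6972*k + 10.336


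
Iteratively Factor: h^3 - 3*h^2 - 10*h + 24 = (h + 3)*(h^2 - 6*h + 8) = (h - 2)*(h + 3)*(h - 4)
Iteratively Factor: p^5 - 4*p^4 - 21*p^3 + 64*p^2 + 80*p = (p - 4)*(p^4 - 21*p^2 - 20*p) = (p - 5)*(p - 4)*(p^3 + 5*p^2 + 4*p) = (p - 5)*(p - 4)*(p + 1)*(p^2 + 4*p) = (p - 5)*(p - 4)*(p + 1)*(p + 4)*(p)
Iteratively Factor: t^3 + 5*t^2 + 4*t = (t + 1)*(t^2 + 4*t) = t*(t + 1)*(t + 4)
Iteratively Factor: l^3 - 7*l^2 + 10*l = (l)*(l^2 - 7*l + 10) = l*(l - 2)*(l - 5)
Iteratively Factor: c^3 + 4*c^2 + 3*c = (c + 3)*(c^2 + c) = c*(c + 3)*(c + 1)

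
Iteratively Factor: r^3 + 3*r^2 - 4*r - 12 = (r + 3)*(r^2 - 4) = (r + 2)*(r + 3)*(r - 2)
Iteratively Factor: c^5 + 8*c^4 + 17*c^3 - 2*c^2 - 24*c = (c + 4)*(c^4 + 4*c^3 + c^2 - 6*c) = (c - 1)*(c + 4)*(c^3 + 5*c^2 + 6*c) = (c - 1)*(c + 3)*(c + 4)*(c^2 + 2*c) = c*(c - 1)*(c + 3)*(c + 4)*(c + 2)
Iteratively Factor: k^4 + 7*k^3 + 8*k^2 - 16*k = (k + 4)*(k^3 + 3*k^2 - 4*k) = k*(k + 4)*(k^2 + 3*k - 4) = k*(k + 4)^2*(k - 1)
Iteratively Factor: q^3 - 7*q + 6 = (q - 1)*(q^2 + q - 6) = (q - 1)*(q + 3)*(q - 2)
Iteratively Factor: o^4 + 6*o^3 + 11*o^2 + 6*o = (o + 1)*(o^3 + 5*o^2 + 6*o) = o*(o + 1)*(o^2 + 5*o + 6) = o*(o + 1)*(o + 3)*(o + 2)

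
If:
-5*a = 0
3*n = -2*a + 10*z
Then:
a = 0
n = 10*z/3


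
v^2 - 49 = (v - 7)*(v + 7)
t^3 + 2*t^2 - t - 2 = (t - 1)*(t + 1)*(t + 2)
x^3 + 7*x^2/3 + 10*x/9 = x*(x + 2/3)*(x + 5/3)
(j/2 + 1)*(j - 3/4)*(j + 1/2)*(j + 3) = j^4/2 + 19*j^3/8 + 35*j^2/16 - 27*j/16 - 9/8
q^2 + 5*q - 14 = (q - 2)*(q + 7)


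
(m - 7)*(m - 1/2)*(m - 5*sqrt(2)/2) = m^3 - 15*m^2/2 - 5*sqrt(2)*m^2/2 + 7*m/2 + 75*sqrt(2)*m/4 - 35*sqrt(2)/4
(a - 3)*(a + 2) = a^2 - a - 6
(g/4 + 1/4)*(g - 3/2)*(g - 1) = g^3/4 - 3*g^2/8 - g/4 + 3/8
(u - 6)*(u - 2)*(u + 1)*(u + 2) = u^4 - 5*u^3 - 10*u^2 + 20*u + 24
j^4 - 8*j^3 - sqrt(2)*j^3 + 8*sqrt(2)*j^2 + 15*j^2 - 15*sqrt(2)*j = j*(j - 5)*(j - 3)*(j - sqrt(2))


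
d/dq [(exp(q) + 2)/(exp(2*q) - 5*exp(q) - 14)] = -exp(q)/(exp(2*q) - 14*exp(q) + 49)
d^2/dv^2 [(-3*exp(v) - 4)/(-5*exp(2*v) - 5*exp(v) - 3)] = (75*exp(4*v) + 325*exp(3*v) + 30*exp(2*v) - 185*exp(v) - 33)*exp(v)/(125*exp(6*v) + 375*exp(5*v) + 600*exp(4*v) + 575*exp(3*v) + 360*exp(2*v) + 135*exp(v) + 27)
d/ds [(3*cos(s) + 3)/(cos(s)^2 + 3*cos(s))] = 3*(sin(s) + 3*sin(s)/cos(s)^2 + 2*tan(s))/(cos(s) + 3)^2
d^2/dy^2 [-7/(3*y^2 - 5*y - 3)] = 14*(-9*y^2 + 15*y + (6*y - 5)^2 + 9)/(-3*y^2 + 5*y + 3)^3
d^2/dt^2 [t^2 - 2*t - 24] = 2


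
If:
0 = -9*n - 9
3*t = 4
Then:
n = -1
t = 4/3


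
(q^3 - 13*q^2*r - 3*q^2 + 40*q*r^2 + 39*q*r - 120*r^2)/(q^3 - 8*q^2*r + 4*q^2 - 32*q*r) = (q^2 - 5*q*r - 3*q + 15*r)/(q*(q + 4))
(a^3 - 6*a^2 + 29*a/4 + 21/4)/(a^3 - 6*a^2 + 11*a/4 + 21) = (2*a^2 - 5*a - 3)/(2*a^2 - 5*a - 12)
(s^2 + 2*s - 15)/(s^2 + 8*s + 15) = (s - 3)/(s + 3)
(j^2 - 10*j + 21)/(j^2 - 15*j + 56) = (j - 3)/(j - 8)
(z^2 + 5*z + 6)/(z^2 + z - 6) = (z + 2)/(z - 2)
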